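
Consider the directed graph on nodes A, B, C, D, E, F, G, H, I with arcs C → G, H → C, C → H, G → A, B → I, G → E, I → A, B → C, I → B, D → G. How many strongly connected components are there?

{B, I} are all mutually reachable — one SCC of size 2.
{C, H} are all mutually reachable — one SCC of size 2.
{G} is an SCC by itself.
{F} is an SCC by itself.
{E} is an SCC by itself.
(and 2 more singleton SCCs)
That gives 7 strongly connected components.

7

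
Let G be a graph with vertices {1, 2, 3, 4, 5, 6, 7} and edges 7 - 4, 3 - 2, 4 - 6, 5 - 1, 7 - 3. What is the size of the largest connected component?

Starting from 1 we can reach 1, 5. That is one component of size 2.
Starting from 2 we can reach 2, 3, 4, 6, 7. That is one component of size 5.
The largest has 5 vertices.

5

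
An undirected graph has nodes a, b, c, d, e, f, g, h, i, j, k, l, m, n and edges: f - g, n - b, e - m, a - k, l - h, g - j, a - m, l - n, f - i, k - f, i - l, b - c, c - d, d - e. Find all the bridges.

f-g, g-j, h-l

The edges on the cycle a-k-f-i-l-n-b-c-d-e-m-a are not bridges since each lies on that cycle.
But removing g - j disconnects g from j; removing h - l disconnects h from l; removing f - g disconnects f from g — these are bridges.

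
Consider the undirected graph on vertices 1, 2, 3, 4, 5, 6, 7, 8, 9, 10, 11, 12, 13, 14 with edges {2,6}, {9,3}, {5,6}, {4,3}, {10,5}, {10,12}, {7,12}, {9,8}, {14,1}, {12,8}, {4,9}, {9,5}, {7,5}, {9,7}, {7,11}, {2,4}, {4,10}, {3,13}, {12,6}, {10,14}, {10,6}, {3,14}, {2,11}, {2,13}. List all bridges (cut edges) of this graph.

The edges on the cycle 4-9-7-5-10-4 are not bridges since each lies on that cycle.
But removing 1 - 14 disconnects 1 from 14 — this is a bridge.

1-14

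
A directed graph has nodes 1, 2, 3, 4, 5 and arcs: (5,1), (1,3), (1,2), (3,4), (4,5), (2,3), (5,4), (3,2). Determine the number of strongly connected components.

{1, 2, 3, 4, 5} are all mutually reachable — one SCC of size 5.
That gives 1 strongly connected component.

1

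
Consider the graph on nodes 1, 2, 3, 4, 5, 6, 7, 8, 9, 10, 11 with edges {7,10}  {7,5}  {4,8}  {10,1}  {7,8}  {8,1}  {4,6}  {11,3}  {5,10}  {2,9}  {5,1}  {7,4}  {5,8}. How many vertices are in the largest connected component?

Starting from 2 we can reach 2, 9. That is one component of size 2.
Starting from 3 we can reach 3, 11. That is one component of size 2.
Starting from 1 we can reach 1, 4, 5, 6, 7, 8, 10. That is one component of size 7.
The largest has 7 vertices.

7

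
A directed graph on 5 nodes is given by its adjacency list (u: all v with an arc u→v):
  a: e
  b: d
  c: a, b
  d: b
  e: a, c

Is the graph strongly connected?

There is no directed path from d to e, so the graph is not strongly connected.

No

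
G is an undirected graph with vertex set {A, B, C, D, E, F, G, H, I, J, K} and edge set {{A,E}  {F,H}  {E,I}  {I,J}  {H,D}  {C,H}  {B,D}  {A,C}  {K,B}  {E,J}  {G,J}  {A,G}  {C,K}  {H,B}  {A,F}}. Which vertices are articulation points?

A

Removing A increases the component count from 1 to 2, so A is a cut vertex.
By contrast removing F leaves 1 component; it is not a cut vertex. No other vertex is a cut vertex either.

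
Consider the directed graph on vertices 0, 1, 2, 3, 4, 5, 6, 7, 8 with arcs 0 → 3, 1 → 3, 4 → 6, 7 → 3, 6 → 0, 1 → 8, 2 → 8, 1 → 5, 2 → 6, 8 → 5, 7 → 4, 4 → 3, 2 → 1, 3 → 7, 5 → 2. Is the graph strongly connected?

No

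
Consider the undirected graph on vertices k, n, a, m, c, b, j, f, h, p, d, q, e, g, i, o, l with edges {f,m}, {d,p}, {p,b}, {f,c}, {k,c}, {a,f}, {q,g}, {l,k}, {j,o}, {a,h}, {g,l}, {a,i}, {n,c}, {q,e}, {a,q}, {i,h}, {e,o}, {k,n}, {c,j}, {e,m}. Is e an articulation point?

Deleting e leaves 2 components (was 2), so e is not a cut vertex.

No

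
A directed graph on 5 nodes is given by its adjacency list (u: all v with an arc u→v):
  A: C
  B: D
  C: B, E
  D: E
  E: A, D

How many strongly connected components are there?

1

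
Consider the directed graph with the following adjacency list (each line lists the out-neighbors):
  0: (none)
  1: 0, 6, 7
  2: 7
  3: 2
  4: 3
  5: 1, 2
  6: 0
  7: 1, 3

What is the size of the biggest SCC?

4

{1, 2, 3, 7} are all mutually reachable — one SCC of size 4.
{4} is an SCC by itself.
{5} is an SCC by itself.
{6} is an SCC by itself.
{0} is an SCC by itself.
The largest has 4 vertices.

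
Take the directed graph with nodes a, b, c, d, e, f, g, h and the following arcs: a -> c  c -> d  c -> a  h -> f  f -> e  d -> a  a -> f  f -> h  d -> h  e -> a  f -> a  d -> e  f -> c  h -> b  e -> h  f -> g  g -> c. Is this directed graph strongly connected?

There is no directed path from b to d, so the graph is not strongly connected.

No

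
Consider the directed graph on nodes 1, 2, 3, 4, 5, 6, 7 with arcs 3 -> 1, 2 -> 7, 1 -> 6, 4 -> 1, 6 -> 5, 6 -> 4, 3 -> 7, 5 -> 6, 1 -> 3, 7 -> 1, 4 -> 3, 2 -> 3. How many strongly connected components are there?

2

{1, 3, 4, 5, 6, 7} are all mutually reachable — one SCC of size 6.
{2} is an SCC by itself.
That gives 2 strongly connected components.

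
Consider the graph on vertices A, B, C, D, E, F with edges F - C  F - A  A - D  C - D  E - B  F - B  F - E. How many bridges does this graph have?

The edges on the cycle F-E-B-F are not bridges since each lies on that cycle.
Every edge lies on some cycle, so there are no bridges.

0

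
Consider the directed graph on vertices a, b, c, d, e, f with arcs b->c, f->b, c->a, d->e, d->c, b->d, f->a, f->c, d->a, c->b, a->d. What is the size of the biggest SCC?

4

{a, b, c, d} are all mutually reachable — one SCC of size 4.
{f} is an SCC by itself.
{e} is an SCC by itself.
The largest has 4 vertices.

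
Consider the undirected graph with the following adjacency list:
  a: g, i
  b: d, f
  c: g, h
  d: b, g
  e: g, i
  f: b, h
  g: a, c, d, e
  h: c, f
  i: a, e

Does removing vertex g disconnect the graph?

Yes

Deleting g raises the number of components from 1 to 2, so g is a cut vertex.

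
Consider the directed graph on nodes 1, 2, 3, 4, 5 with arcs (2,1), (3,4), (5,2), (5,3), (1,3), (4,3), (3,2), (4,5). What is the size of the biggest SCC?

5

{1, 2, 3, 4, 5} are all mutually reachable — one SCC of size 5.
The largest has 5 vertices.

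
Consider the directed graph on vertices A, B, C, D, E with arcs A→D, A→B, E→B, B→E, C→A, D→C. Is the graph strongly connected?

No

There is no directed path from B to A, so the graph is not strongly connected.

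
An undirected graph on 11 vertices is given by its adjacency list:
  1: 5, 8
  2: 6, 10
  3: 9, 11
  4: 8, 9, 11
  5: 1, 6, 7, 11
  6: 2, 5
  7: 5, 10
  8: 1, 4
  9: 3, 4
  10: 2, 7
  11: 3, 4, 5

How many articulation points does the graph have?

Removing 5 increases the component count from 1 to 2, so 5 is a cut vertex.
By contrast removing 4 leaves 1 component; it is not a cut vertex. No other vertex is a cut vertex either.

1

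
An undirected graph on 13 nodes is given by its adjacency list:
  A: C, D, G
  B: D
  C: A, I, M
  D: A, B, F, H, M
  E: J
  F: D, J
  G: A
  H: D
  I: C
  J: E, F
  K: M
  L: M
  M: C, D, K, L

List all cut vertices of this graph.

A, C, D, F, J, M

Removing A increases the component count from 1 to 2, so A is a cut vertex.
Removing C increases the component count from 1 to 2, so C is a cut vertex.
Removing D increases the component count from 1 to 4, so D is a cut vertex.
Likewise F, J, M are cut vertices.
By contrast removing E leaves 1 component; it is not a cut vertex. No other vertex is a cut vertex either.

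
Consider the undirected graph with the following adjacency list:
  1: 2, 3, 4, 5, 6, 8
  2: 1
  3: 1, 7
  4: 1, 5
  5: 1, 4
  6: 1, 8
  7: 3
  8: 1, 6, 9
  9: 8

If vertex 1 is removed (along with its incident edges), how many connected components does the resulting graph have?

4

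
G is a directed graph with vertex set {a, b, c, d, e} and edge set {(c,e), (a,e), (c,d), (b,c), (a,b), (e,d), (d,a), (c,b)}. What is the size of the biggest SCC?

{a, b, c, d, e} are all mutually reachable — one SCC of size 5.
The largest has 5 vertices.

5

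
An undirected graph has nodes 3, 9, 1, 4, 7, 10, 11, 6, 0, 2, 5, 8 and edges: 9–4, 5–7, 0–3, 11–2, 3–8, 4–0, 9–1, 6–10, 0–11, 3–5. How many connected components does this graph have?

Starting from 6 we can reach 6, 10. That is one component of size 2.
Starting from 0 we can reach 0, 1, 2, 3, 4, 5, 7, 8, 9, 11. That is one component of size 10.
Total: 2 components.

2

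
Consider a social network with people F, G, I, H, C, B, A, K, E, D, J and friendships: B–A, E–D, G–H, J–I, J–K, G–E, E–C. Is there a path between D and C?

Yes

From D we can reach C, D, E, G, H, which includes C.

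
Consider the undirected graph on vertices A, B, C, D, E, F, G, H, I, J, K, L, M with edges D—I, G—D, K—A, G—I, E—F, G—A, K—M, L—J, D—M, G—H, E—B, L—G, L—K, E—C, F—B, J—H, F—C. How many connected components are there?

2

Starting from B we can reach B, C, E, F. That is one component of size 4.
Starting from A we can reach A, D, G, H, I, J, K, L, M. That is one component of size 9.
Total: 2 components.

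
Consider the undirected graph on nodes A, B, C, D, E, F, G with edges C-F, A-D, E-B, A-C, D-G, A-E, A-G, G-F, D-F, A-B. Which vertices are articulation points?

A

Removing A increases the component count from 1 to 2, so A is a cut vertex.
By contrast removing B leaves 1 component; it is not a cut vertex. No other vertex is a cut vertex either.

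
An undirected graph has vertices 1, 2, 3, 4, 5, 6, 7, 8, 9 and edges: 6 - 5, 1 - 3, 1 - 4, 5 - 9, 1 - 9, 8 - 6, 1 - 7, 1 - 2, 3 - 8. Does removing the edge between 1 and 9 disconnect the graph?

No

After removing 1 - 9, the path 1-3-8-6-5-9 still connects them, so the edge is not a bridge.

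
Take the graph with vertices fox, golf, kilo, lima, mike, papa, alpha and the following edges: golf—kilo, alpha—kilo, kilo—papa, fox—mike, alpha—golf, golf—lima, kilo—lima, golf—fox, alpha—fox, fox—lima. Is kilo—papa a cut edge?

Yes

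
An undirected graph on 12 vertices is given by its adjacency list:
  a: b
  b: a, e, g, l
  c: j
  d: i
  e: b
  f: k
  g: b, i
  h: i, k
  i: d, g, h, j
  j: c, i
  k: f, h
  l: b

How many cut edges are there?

11

removing l-b disconnects l from b; removing i-j disconnects i from j; removing i-g disconnects i from g; removing b-a disconnects b from a — these are bridges.
In total 11 edges are bridges.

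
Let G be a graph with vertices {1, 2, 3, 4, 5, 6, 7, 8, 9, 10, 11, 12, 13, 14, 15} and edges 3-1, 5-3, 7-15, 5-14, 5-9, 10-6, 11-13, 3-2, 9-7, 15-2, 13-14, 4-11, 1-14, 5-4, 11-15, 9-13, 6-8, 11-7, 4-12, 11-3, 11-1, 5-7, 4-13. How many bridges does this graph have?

The edges on the cycle 5-4-11-3-1-14-5 are not bridges since each lies on that cycle.
But removing 6-8 disconnects 6 from 8; removing 12-4 disconnects 12 from 4; removing 10-6 disconnects 10 from 6 — these are bridges.
That makes 3 bridges.

3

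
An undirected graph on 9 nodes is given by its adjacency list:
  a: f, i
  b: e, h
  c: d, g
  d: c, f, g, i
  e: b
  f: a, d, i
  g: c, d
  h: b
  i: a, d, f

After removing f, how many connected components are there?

2

With f gone, the remaining components are: {b, e, h}; {a, c, d, g, i}.
That is 2 components.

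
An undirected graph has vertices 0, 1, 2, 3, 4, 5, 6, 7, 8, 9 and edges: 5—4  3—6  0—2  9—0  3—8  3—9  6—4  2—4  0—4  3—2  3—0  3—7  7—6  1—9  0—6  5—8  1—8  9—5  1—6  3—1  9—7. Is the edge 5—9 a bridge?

No

After removing 5—9, the path 5-8-3-9 still connects them, so the edge is not a bridge.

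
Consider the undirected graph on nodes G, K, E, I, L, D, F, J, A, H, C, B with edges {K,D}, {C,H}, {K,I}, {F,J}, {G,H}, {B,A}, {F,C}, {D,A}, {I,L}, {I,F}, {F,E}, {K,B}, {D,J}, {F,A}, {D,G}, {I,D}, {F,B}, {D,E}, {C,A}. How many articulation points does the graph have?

Removing I increases the component count from 1 to 2, so I is a cut vertex.
By contrast removing L leaves 1 component; it is not a cut vertex. No other vertex is a cut vertex either.

1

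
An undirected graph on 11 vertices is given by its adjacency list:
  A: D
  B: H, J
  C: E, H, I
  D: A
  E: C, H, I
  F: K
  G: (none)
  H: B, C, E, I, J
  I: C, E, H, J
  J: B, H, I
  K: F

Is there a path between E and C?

Yes

From E we can reach B, C, E, H, I, J, which includes C.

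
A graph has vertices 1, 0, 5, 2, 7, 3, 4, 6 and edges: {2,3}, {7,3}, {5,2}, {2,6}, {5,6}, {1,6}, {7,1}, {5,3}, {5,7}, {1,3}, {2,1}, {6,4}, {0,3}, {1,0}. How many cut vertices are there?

1

Removing 6 increases the component count from 1 to 2, so 6 is a cut vertex.
By contrast removing 2 leaves 1 component; it is not a cut vertex. No other vertex is a cut vertex either.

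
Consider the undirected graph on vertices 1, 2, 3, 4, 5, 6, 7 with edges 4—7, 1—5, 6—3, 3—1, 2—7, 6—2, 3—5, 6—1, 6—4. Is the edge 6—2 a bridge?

No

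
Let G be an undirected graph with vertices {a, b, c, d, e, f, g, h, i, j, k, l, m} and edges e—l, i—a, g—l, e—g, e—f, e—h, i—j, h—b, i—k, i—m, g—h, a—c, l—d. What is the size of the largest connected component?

7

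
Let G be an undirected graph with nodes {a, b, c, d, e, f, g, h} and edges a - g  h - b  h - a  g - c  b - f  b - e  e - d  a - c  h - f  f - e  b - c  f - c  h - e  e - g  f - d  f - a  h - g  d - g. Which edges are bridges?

The edges on the cycle h-b-f-c-a-h are not bridges since each lies on that cycle.
Every edge lies on some cycle, so there are no bridges.

none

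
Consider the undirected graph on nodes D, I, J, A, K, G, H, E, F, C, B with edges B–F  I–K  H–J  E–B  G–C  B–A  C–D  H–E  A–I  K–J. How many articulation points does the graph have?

2

Removing B increases the component count from 2 to 3, so B is a cut vertex.
Removing C increases the component count from 2 to 3, so C is a cut vertex.
By contrast removing D leaves 2 components; it is not a cut vertex. No other vertex is a cut vertex either.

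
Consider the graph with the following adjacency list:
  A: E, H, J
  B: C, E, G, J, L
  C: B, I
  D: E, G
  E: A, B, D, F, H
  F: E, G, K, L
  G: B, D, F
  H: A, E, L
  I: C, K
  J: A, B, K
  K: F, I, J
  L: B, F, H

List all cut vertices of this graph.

Removing C, for instance, still leaves 1 component. No single vertex removal increases the component count — the graph has no articulation points.

none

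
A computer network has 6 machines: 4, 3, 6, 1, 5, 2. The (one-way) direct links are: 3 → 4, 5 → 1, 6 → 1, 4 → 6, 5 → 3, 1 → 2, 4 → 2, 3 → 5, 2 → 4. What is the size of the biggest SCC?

4

{1, 2, 4, 6} are all mutually reachable — one SCC of size 4.
{3, 5} are all mutually reachable — one SCC of size 2.
The largest has 4 vertices.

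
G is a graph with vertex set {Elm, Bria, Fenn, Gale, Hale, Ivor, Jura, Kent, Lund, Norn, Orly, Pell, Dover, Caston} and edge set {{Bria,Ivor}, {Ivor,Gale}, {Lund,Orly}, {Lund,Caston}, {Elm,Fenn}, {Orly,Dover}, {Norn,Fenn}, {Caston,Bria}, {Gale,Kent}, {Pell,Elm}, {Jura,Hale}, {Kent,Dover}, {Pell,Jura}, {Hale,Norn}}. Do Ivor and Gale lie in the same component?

Yes

From Ivor we can reach Bria, Gale, Ivor, Kent, Lund, Orly, Dover, Caston, which includes Gale.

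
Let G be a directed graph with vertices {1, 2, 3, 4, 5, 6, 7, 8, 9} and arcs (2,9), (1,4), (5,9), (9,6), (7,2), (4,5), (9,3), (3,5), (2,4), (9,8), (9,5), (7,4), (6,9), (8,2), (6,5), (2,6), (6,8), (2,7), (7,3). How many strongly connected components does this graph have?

{2, 3, 4, 5, 6, 7, 8, 9} are all mutually reachable — one SCC of size 8.
{1} is an SCC by itself.
That gives 2 strongly connected components.

2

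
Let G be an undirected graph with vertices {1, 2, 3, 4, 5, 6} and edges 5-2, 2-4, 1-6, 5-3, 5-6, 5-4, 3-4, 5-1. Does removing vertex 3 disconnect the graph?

No

Deleting 3 leaves 1 component (was 1) (its neighbors 4, 5 remain connected to each other), so 3 is not a cut vertex.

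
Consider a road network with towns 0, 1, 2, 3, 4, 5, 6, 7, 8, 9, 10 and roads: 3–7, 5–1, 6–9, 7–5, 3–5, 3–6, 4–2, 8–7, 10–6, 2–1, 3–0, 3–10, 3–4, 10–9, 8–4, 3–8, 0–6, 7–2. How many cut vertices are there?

1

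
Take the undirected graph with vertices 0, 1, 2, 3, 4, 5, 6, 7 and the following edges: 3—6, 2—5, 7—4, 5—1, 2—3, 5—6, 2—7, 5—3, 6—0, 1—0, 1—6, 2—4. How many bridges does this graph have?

0

The edges on the cycle 2-7-4-2 are not bridges since each lies on that cycle.
Every edge lies on some cycle, so there are no bridges.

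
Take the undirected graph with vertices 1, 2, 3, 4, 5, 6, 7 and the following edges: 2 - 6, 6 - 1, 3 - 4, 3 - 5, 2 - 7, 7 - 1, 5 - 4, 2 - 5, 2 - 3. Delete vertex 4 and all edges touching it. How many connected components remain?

1

With 4 gone, the remaining components are: {1, 2, 3, 5, 6, 7}.
That is 1 component.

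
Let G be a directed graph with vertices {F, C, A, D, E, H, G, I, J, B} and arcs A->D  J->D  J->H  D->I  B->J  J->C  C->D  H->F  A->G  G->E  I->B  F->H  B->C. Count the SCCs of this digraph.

5

{B, C, D, I, J} are all mutually reachable — one SCC of size 5.
{F, H} are all mutually reachable — one SCC of size 2.
{A} is an SCC by itself.
{G} is an SCC by itself.
{E} is an SCC by itself.
That gives 5 strongly connected components.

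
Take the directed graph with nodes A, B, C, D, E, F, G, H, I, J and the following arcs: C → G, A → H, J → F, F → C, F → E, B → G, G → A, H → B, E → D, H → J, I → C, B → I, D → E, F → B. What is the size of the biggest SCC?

{A, B, C, F, G, H, I, J} are all mutually reachable — one SCC of size 8.
{D, E} are all mutually reachable — one SCC of size 2.
The largest has 8 vertices.

8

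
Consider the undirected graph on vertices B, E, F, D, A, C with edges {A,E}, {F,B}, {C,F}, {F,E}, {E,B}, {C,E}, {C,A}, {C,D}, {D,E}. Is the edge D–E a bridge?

After removing D–E, the path D-C-E still connects them, so the edge is not a bridge.

No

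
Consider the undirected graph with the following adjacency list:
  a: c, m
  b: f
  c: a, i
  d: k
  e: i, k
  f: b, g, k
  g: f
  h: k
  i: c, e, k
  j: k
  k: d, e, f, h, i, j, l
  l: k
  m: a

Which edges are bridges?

The edges on the cycle k-i-e-k are not bridges since each lies on that cycle.
But removing k-f disconnects k from f; removing k-j disconnects k from j; removing a-m disconnects a from m; removing f-b disconnects f from b — these are bridges.
In total 10 edges are bridges.

a-c, a-m, b-f, c-i, d-k, f-g, f-k, h-k, j-k, k-l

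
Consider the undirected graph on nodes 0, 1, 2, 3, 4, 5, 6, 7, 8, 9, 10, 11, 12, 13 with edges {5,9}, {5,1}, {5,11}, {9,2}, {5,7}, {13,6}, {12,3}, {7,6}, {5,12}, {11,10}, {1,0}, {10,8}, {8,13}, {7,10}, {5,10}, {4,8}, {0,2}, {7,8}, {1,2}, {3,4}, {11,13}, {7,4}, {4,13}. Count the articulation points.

Removing 5 increases the component count from 1 to 2, so 5 is a cut vertex.
By contrast removing 7 leaves 1 component; it is not a cut vertex. No other vertex is a cut vertex either.

1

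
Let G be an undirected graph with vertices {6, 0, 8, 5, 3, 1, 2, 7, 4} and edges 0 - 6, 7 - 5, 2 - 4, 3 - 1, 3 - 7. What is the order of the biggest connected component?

8 is isolated — a component by itself.
Starting from 0 we can reach 0, 6. That is one component of size 2.
Starting from 2 we can reach 2, 4. That is one component of size 2.
Starting from 1 we can reach 1, 3, 5, 7. That is one component of size 4.
The largest has 4 vertices.

4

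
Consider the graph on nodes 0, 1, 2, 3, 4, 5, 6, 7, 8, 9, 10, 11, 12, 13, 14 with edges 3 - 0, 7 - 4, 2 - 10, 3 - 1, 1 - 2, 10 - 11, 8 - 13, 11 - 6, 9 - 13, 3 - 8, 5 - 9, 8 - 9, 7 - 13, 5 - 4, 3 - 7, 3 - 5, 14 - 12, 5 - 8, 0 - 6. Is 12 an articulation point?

Deleting 12 leaves 2 components (was 2), so 12 is not a cut vertex.

No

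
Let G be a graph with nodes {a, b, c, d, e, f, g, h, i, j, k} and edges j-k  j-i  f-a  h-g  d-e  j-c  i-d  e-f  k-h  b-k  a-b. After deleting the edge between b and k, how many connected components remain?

b and k are still connected via b-a-f-e-d-i-j-k, so the component count stays at 1.

1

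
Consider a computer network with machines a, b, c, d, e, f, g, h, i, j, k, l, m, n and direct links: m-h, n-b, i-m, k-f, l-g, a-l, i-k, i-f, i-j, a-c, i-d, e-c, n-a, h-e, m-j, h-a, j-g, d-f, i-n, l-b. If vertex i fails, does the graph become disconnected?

Yes

Deleting i raises the number of components from 1 to 2, so i is a cut vertex.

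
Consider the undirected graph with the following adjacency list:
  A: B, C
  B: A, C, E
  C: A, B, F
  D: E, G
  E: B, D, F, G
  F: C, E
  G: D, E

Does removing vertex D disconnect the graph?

Deleting D leaves 1 component (was 1) (its neighbors E, G remain connected to each other), so D is not a cut vertex.

No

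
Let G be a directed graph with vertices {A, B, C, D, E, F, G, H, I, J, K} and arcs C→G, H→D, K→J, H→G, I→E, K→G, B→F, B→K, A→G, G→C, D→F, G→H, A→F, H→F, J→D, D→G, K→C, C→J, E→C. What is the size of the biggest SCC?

5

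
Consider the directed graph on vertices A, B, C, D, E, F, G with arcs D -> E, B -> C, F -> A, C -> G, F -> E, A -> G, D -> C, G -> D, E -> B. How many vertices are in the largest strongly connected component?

{B, C, D, E, G} are all mutually reachable — one SCC of size 5.
{F} is an SCC by itself.
{A} is an SCC by itself.
The largest has 5 vertices.

5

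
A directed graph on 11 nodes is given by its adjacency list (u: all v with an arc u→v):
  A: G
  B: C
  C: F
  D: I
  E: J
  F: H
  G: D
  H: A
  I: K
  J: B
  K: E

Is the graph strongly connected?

Yes

From H we can reach every vertex (A, B, C, D, E, F, G, H, I, J, K), and every vertex can reach H (A, B, C, D, E, F, G, H, I, J, K). So the whole graph is one strongly connected component.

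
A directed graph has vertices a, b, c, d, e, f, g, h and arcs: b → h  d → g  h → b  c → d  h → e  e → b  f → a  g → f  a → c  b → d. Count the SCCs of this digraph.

{a, c, d, f, g} are all mutually reachable — one SCC of size 5.
{b, e, h} are all mutually reachable — one SCC of size 3.
That gives 2 strongly connected components.

2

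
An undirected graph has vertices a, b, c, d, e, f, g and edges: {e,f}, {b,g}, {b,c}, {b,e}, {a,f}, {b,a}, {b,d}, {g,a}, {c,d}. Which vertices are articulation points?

Removing b increases the component count from 1 to 2, so b is a cut vertex.
By contrast removing f leaves 1 component; it is not a cut vertex. No other vertex is a cut vertex either.

b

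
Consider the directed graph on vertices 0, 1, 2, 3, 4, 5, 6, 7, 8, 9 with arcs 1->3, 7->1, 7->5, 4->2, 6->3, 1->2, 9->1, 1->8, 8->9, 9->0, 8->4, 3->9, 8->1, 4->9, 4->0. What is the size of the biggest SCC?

{1, 3, 4, 8, 9} are all mutually reachable — one SCC of size 5.
{6} is an SCC by itself.
{2} is an SCC by itself.
{5} is an SCC by itself.
{0} is an SCC by itself.
(and 1 more singleton SCC)
The largest has 5 vertices.

5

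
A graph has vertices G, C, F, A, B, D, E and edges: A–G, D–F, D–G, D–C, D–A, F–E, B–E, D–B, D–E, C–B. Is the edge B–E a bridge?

No

After removing B–E, the path B-D-E still connects them, so the edge is not a bridge.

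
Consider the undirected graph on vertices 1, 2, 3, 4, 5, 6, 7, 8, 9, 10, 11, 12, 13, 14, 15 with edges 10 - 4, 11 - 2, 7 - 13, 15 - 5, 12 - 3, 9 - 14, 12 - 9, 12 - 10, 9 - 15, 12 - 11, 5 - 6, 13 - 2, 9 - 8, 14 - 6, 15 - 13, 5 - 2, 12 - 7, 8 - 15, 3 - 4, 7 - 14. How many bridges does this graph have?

0

The edges on the cycle 9-8-15-9 are not bridges since each lies on that cycle.
Every edge lies on some cycle, so there are no bridges.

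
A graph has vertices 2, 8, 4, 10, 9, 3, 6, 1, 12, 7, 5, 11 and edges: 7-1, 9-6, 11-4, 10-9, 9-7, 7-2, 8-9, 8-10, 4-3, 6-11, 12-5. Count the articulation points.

5

Removing 4 increases the component count from 2 to 3, so 4 is a cut vertex.
Removing 6 increases the component count from 2 to 3, so 6 is a cut vertex.
Removing 7 increases the component count from 2 to 4, so 7 is a cut vertex.
Likewise 9, 11 are cut vertices.
By contrast removing 2 leaves 2 components; it is not a cut vertex. No other vertex is a cut vertex either.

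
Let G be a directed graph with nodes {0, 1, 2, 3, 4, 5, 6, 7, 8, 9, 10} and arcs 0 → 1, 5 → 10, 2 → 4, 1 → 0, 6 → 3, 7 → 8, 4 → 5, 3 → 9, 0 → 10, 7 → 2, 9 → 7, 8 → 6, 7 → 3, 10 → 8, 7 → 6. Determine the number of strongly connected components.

{2, 3, 4, 5, 6, 7, 8, 9, 10} are all mutually reachable — one SCC of size 9.
{0, 1} are all mutually reachable — one SCC of size 2.
That gives 2 strongly connected components.

2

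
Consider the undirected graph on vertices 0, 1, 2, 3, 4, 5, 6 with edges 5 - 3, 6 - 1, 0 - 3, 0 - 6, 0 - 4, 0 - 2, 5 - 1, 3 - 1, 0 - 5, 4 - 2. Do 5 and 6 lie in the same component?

Yes

From 5 we can reach 0, 1, 2, 3, 4, 5, 6, which includes 6.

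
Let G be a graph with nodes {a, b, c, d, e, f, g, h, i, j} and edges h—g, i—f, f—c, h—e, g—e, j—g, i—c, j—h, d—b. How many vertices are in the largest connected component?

4

a is isolated — a component by itself.
Starting from b we can reach b, d. That is one component of size 2.
Starting from c we can reach c, f, i. That is one component of size 3.
Starting from e we can reach e, g, h, j. That is one component of size 4.
The largest has 4 vertices.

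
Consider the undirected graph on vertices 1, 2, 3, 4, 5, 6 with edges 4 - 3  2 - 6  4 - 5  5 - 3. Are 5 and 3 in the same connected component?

Yes

From 5 we can reach 3, 4, 5, which includes 3.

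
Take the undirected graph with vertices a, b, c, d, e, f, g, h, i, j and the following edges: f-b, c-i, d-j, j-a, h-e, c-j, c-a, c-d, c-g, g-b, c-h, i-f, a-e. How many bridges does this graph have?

0

The edges on the cycle c-i-f-b-g-c are not bridges since each lies on that cycle.
Every edge lies on some cycle, so there are no bridges.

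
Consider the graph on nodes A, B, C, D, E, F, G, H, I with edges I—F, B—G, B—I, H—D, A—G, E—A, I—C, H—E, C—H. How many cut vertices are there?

Removing H increases the component count from 1 to 2, so H is a cut vertex.
Removing I increases the component count from 1 to 2, so I is a cut vertex.
By contrast removing A leaves 1 component; it is not a cut vertex. No other vertex is a cut vertex either.

2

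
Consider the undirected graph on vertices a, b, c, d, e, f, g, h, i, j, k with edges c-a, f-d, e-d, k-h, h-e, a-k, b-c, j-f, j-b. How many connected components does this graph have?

3

i is isolated — a component by itself.
g is isolated — a component by itself.
Starting from a we can reach a, b, c, d, e, f, h, j, k. That is one component of size 9.
Total: 3 components.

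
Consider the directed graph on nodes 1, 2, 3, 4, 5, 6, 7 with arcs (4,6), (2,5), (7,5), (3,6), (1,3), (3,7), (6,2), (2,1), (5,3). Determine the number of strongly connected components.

{1, 2, 3, 5, 6, 7} are all mutually reachable — one SCC of size 6.
{4} is an SCC by itself.
That gives 2 strongly connected components.

2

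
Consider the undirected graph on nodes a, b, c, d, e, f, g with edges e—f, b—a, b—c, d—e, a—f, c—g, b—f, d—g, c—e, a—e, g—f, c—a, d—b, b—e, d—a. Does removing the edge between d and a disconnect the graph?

No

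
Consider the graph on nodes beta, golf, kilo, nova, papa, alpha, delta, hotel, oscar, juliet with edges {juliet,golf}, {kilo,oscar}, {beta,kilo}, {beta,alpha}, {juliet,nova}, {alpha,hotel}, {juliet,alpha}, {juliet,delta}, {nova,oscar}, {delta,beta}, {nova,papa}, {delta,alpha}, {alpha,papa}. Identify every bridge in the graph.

The edges on the cycle juliet-nova-oscar-kilo-beta-delta-juliet are not bridges since each lies on that cycle.
But removing hotel—alpha disconnects hotel from alpha; removing golf—juliet disconnects golf from juliet — these are bridges.

alpha-hotel, golf-juliet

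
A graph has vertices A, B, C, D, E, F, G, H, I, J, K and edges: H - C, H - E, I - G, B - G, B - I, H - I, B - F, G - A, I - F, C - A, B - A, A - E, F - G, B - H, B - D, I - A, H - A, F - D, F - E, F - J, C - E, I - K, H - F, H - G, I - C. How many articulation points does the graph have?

2

Removing F increases the component count from 1 to 2, so F is a cut vertex.
Removing I increases the component count from 1 to 2, so I is a cut vertex.
By contrast removing C leaves 1 component; it is not a cut vertex. No other vertex is a cut vertex either.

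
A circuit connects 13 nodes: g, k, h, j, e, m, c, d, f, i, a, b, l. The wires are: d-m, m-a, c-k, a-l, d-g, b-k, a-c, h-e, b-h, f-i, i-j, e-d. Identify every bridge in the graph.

a-l, d-g, f-i, i-j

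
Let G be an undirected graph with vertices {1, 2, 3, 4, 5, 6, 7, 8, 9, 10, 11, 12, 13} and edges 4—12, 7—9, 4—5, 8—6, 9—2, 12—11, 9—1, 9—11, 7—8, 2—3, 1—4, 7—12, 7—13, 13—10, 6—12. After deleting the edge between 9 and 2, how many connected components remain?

Before removal there is 1 component.
9—2 is a bridge — removing it separates 9's side from 2's side.
After removal: 2 components.

2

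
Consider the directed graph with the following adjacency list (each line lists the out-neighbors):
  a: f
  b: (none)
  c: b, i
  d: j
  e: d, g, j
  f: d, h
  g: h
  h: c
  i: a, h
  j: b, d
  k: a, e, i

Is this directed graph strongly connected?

There is no directed path from i to k, so the graph is not strongly connected.

No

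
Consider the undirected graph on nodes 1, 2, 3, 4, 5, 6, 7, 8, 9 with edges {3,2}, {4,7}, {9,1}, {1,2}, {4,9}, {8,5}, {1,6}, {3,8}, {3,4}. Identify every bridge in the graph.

The edges on the cycle 3-4-9-1-2-3 are not bridges since each lies on that cycle.
But removing 8—5 disconnects 8 from 5; removing 7—4 disconnects 7 from 4; removing 3—8 disconnects 3 from 8; removing 1—6 disconnects 1 from 6 — these are bridges.

1-6, 3-8, 4-7, 5-8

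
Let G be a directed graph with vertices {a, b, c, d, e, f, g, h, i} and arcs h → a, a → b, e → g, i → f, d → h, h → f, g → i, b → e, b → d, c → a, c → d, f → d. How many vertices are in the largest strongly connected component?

{a, b, d, e, f, g, h, i} are all mutually reachable — one SCC of size 8.
{c} is an SCC by itself.
The largest has 8 vertices.

8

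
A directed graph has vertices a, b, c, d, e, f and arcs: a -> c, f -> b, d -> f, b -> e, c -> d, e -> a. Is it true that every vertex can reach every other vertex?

From a we can reach every vertex (a, b, c, d, e, f), and every vertex can reach a (a, b, c, d, e, f). So the whole graph is one strongly connected component.

Yes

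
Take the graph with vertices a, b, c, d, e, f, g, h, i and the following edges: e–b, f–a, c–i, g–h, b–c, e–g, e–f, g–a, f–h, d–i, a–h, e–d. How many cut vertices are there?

1

Removing e increases the component count from 1 to 2, so e is a cut vertex.
By contrast removing g leaves 1 component; it is not a cut vertex. No other vertex is a cut vertex either.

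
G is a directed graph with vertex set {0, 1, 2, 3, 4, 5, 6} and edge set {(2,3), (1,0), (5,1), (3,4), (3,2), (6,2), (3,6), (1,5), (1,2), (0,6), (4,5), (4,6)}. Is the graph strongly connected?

Yes

From 2 we can reach every vertex (0, 1, 2, 3, 4, 5, 6), and every vertex can reach 2 (0, 1, 2, 3, 4, 5, 6). So the whole graph is one strongly connected component.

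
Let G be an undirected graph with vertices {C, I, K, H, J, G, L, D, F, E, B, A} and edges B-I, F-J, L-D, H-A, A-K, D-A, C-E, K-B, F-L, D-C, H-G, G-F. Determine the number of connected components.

1

Starting from A we can reach A, B, C, D, E, F, G, H, I, J, K, L. That is one component of size 12.
Total: 1 component.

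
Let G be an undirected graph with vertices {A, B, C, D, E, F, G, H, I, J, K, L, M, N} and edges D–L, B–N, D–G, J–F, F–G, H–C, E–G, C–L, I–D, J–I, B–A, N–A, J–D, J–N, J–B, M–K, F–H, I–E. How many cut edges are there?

The edges on the cycle J-B-A-N-J are not bridges since each lies on that cycle.
But removing M–K disconnects M from K — this is a bridge.

1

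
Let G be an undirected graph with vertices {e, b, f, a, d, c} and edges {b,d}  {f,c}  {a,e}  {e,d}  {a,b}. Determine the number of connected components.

Starting from c we can reach c, f. That is one component of size 2.
Starting from a we can reach a, b, d, e. That is one component of size 4.
Total: 2 components.

2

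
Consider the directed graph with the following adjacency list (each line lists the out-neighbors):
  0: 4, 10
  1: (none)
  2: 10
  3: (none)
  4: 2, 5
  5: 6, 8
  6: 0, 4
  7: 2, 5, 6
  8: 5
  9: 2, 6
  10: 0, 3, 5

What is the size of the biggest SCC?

7

{0, 2, 4, 5, 6, 8, 10} are all mutually reachable — one SCC of size 7.
{3} is an SCC by itself.
{9} is an SCC by itself.
{1} is an SCC by itself.
{7} is an SCC by itself.
The largest has 7 vertices.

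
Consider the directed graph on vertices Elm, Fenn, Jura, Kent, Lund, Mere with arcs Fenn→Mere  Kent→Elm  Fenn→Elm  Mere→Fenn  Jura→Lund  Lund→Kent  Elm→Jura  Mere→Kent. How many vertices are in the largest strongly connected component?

{Elm, Jura, Kent, Lund} are all mutually reachable — one SCC of size 4.
{Fenn, Mere} are all mutually reachable — one SCC of size 2.
The largest has 4 vertices.

4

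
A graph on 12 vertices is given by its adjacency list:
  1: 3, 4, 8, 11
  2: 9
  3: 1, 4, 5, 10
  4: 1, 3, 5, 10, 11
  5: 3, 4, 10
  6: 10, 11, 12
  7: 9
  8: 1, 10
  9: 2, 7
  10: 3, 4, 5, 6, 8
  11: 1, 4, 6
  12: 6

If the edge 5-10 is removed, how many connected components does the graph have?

5 and 10 are still connected via 5-4-10, so the component count stays at 2.

2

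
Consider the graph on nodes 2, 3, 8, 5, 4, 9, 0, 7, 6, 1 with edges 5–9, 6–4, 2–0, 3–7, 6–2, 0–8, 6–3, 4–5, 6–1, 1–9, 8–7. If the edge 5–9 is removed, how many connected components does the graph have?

1

5 and 9 are still connected via 5-4-6-1-9, so the component count stays at 1.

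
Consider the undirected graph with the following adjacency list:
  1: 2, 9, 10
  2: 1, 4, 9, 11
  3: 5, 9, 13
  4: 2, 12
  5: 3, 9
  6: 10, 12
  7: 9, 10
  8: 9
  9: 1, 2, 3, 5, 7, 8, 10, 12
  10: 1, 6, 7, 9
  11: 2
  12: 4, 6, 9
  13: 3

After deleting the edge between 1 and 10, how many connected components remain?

1 and 10 are still connected via 1-9-10, so the component count stays at 1.

1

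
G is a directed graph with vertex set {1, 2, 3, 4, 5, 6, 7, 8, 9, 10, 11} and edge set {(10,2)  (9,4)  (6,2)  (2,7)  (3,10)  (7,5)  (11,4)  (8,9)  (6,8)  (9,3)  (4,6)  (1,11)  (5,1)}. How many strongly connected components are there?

{1, 2, 3, 4, 5, 6, 7, 8, 9, 10, 11} are all mutually reachable — one SCC of size 11.
That gives 1 strongly connected component.

1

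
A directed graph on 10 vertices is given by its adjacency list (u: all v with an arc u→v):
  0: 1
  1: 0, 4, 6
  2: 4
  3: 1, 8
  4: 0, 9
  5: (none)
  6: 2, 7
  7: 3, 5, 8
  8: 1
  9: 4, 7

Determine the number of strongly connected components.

{0, 1, 2, 3, 4, 6, 7, 8, 9} are all mutually reachable — one SCC of size 9.
{5} is an SCC by itself.
That gives 2 strongly connected components.

2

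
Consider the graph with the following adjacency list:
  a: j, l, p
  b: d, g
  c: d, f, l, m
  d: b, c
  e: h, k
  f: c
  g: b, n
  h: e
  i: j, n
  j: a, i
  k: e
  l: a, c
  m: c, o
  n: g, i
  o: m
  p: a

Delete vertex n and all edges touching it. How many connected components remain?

2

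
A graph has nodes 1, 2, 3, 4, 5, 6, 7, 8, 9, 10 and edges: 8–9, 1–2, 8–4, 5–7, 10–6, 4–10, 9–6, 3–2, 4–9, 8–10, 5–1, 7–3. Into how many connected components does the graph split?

2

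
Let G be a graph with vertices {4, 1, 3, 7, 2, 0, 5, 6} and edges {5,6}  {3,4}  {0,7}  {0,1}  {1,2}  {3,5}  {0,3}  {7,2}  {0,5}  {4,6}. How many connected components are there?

1

Starting from 0 we can reach 0, 1, 2, 3, 4, 5, 6, 7. That is one component of size 8.
Total: 1 component.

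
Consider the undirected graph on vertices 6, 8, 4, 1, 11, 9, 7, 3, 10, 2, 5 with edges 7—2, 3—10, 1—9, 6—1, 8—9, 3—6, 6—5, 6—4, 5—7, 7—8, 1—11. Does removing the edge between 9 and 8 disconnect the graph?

After removing 9—8, the path 9-1-6-5-7-8 still connects them, so the edge is not a bridge.

No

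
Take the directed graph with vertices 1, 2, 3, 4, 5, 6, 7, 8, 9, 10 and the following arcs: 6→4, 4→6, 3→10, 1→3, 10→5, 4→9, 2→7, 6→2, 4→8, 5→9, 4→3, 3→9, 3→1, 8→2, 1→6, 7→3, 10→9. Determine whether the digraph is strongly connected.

No

There is no directed path from 10 to 3, so the graph is not strongly connected.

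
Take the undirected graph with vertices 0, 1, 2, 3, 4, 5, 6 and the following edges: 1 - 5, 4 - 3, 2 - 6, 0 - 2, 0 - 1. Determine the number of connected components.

Starting from 3 we can reach 3, 4. That is one component of size 2.
Starting from 0 we can reach 0, 1, 2, 5, 6. That is one component of size 5.
Total: 2 components.

2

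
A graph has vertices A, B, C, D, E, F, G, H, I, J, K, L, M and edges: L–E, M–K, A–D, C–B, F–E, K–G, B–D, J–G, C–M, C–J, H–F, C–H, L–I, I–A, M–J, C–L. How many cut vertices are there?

1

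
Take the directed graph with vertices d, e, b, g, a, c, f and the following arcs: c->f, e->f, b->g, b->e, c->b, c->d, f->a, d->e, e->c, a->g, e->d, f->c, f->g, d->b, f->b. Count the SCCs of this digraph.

{b, c, d, e, f} are all mutually reachable — one SCC of size 5.
{a} is an SCC by itself.
{g} is an SCC by itself.
That gives 3 strongly connected components.

3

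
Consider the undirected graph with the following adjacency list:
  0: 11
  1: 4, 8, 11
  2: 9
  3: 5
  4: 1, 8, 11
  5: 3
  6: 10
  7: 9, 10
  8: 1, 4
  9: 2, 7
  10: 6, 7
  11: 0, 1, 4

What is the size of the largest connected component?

5

Starting from 3 we can reach 3, 5. That is one component of size 2.
Starting from 2 we can reach 2, 6, 7, 9, 10. That is one component of size 5.
Starting from 0 we can reach 0, 1, 4, 8, 11. That is one component of size 5.
The largest has 5 vertices.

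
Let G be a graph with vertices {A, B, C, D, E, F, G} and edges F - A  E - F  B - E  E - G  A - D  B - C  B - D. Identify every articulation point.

Removing B increases the component count from 1 to 2, so B is a cut vertex.
Removing E increases the component count from 1 to 2, so E is a cut vertex.
By contrast removing C leaves 1 component; it is not a cut vertex. No other vertex is a cut vertex either.

B, E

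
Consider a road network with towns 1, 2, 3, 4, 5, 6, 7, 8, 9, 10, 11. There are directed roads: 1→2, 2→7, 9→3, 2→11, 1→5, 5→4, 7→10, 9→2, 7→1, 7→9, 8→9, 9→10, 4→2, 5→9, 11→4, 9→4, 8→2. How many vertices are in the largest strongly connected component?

{1, 2, 4, 5, 7, 9, 11} are all mutually reachable — one SCC of size 7.
{6} is an SCC by itself.
{8} is an SCC by itself.
{10} is an SCC by itself.
{3} is an SCC by itself.
The largest has 7 vertices.

7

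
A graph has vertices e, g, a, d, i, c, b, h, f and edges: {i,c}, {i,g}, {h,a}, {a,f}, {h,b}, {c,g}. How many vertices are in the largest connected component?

4

d is isolated — a component by itself.
e is isolated — a component by itself.
Starting from c we can reach c, g, i. That is one component of size 3.
Starting from a we can reach a, b, f, h. That is one component of size 4.
The largest has 4 vertices.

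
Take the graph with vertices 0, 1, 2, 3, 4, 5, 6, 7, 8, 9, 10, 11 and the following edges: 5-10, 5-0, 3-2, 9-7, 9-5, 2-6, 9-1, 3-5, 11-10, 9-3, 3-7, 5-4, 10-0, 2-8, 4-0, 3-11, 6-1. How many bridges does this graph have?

1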